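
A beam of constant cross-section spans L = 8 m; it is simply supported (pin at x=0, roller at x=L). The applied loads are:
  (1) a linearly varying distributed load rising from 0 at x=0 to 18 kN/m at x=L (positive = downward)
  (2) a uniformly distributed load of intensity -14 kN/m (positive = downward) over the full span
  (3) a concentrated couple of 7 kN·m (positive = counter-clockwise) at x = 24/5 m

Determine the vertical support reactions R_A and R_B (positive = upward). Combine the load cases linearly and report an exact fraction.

R_A = -249/8 kN, R_B = -71/8 kN

Load 1 — triangular load w₀=18 kN/m (0→w₀ over full span):
  R_A = w₀L/6 = 18·8/6 = 24 kN
  R_B = w₀L/3 = 18·8/3 = 48 kN
Load 2 — uniform load w=-14 kN/m over full span:
  R_A = wL/2 = (-14)·8/2 = -56 kN
  R_B = wL/2 = (-14)·8/2 = -56 kN
Load 3 — applied couple M₀=7 kN·m at a=24/5 m (b=L-a=16/5):
  R_A = M₀/L = 7/8 kN
  R_B = -M₀/L = -7/8 kN
Superposition: R_A = -249/8 kN, R_B = -71/8 kN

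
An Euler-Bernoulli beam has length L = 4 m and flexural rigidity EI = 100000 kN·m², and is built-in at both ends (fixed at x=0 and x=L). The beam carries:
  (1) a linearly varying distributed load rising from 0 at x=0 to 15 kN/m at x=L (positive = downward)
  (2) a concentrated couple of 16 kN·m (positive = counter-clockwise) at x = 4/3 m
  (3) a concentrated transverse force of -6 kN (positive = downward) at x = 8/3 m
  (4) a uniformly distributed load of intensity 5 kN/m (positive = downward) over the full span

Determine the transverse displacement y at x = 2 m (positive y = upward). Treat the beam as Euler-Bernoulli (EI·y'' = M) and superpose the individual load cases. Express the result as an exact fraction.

y(2) = -89/2700000 m

Load 1 — triangular load w₀=15 kN/m (0→w₀ over full span):
  y_1 = -w₀x²(L-x)²(x+2L)/(120LEI) = -15·2²·(4-2)²·(2+2·4)/(120·4·100000) = -1/20000 m
Load 2 — applied couple M₀=16 kN·m at a=4/3 m (b=L-a=8/3):
  y_2 = (R_Ax³/6 - M_Ax²/2 - M₀(x-a)²/2)/EI  [x>a] with R_A=16/3, M_A=0 = ((16/3)·2³/6 - 0·2²/2 - 16·(2-(4/3))²/2)/100000 = 1/28125 m
Load 3 — point force P=-6 kN at a=8/3 m (b=L-a=4/3):
  y_3 = -Pb²x²(3aL-(3a+b)x)/(6L³EI)  [x≤a] = -(-6)·(4/3)²·2²·(3·(8/3)·4-(3·(8/3)+(4/3))·2)/(6·4³·100000) = 1/67500 m
Load 4 — uniform load w=5 kN/m over full span:
  y_4 = -wx²(L-x)²/(24EI) = -5·2²·(4-2)²/(24·100000) = -1/30000 m
Superposition: y = Σ y_i = -89/2700000 m ≈ -0.000033 m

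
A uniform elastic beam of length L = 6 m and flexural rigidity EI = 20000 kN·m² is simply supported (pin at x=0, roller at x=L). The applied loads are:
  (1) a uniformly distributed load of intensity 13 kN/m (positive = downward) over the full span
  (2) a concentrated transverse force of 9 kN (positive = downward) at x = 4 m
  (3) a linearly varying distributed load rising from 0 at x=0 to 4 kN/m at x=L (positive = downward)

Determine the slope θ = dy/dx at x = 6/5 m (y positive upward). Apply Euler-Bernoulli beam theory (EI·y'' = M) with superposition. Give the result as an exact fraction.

Load 1 — uniform load w=13 kN/m over full span:
  θ_1 = -w(L³-6Lx²+4x³)/(24EI) = -13·(6³-6·6·(6/5)²+4·(6/5)³)/(24·20000) = -11583/2500000 rad
Load 2 — point force P=9 kN at a=4 m (b=L-a=2):
  θ_2 = -Pb(L²-b²-3x²)/(6LEI)  [x≤a] = -9·2·(6²-2²-3·(6/5)²)/(6·6·20000) = -173/250000 rad
Load 3 — triangular load w₀=4 kN/m (0→w₀ over full span):
  θ_3 = -w₀(7L⁴-30L²x²+15x⁴)/(360LEI) = -4·(7·6⁴-30·6²·(6/5)²+15·(6/5)⁴)/(360·6·20000) = -273/390625 rad
Superposition: θ = Σ θ_i = -75301/12500000 rad ≈ -0.006024 rad

θ(6/5) = -75301/12500000 rad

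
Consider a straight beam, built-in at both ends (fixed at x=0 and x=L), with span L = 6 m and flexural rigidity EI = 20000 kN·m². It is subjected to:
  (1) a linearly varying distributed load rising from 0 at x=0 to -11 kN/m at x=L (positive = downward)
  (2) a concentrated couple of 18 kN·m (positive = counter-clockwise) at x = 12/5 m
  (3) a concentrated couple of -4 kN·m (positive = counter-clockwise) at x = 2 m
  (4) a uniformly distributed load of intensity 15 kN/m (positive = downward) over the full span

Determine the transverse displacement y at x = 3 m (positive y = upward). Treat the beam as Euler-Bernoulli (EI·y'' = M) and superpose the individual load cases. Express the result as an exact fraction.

y(3) = -11033/8000000 m

Load 1 — triangular load w₀=-11 kN/m (0→w₀ over full span):
  y_1 = -w₀x²(L-x)²(x+2L)/(120LEI) = -(-11)·3²·(6-3)²·(3+2·6)/(120·6·20000) = 297/320000 m
Load 2 — applied couple M₀=18 kN·m at a=12/5 m (b=L-a=18/5):
  y_2 = (R_Ax³/6 - M_Ax²/2 - M₀(x-a)²/2)/EI  [x>a] with R_A=108/25, M_A=54/25 = ((108/25)·3³/6 - (54/25)·3²/2 - 18·(3-(12/5))²/2)/20000 = 81/250000 m
Load 3 — applied couple M₀=-4 kN·m at a=2 m (b=L-a=4):
  y_3 = (R_Ax³/6 - M_Ax²/2 - M₀(x-a)²/2)/EI  [x>a] with R_A=-8/9, M_A=0 = ((-8/9)·3³/6 - 0·3²/2 - (-4)·(3-2)²/2)/20000 = -1/10000 m
Load 4 — uniform load w=15 kN/m over full span:
  y_4 = -wx²(L-x)²/(24EI) = -15·3²·(6-3)²/(24·20000) = -81/32000 m
Superposition: y = Σ y_i = -11033/8000000 m ≈ -0.001379 m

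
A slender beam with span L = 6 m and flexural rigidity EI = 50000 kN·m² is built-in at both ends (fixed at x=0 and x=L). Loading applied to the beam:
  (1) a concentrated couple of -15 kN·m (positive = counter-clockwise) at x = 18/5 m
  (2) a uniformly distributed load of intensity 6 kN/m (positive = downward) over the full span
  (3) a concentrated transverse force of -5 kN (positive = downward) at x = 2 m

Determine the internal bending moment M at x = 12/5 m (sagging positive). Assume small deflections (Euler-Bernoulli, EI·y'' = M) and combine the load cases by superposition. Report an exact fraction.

Load 1 — applied couple M₀=-15 kN·m at a=18/5 m (b=L-a=12/5):
  M_1 = R_Ax - M_A  [x≤a] with R_A=-18/5, M_A=-24/5 = (-18/5)·(12/5) - (-24/5) = -96/25 kN·m
Load 2 — uniform load w=6 kN/m over full span:
  M_2 = wLx/2 - wL²/12 - wx²/2 = 6·6·(12/5)/2 - 6·6²/12 - 6·(12/5)²/2 = 198/25 kN·m
Load 3 — point force P=-5 kN at a=2 m (b=L-a=4):
  M_3 = Pa²(a+3b)(L-x)/L³ - Pa²b/L²  [x>a] = (-5)·2²·(2+3·4)·(6-(12/5))/6³ - (-5)·2²·4/6² = -22/9 kN·m
Superposition: M = Σ M_i = 368/225 kN·m ≈ 1.635556 kN·m

M(12/5) = 368/225 kN·m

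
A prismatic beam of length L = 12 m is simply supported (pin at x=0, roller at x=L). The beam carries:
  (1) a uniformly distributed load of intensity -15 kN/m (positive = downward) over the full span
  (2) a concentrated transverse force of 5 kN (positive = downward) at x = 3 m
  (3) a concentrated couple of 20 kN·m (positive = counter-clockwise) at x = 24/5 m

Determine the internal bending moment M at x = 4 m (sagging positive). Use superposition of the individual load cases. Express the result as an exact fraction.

Load 1 — uniform load w=-15 kN/m over full span:
  M_1 = wx(L-x)/2 = (-15)·4·(12-4)/2 = -240 kN·m
Load 2 — point force P=5 kN at a=3 m (b=L-a=9):
  M_2 = Pa(L-x)/L  [x>a] = 5·3·(12-4)/12 = 10 kN·m
Load 3 — applied couple M₀=20 kN·m at a=24/5 m (b=L-a=36/5):
  M_3 = M₀x/L  [x≤a] = 20·4/12 = 20/3 kN·m
Superposition: M = Σ M_i = -670/3 kN·m ≈ -223.333333 kN·m

M(4) = -670/3 kN·m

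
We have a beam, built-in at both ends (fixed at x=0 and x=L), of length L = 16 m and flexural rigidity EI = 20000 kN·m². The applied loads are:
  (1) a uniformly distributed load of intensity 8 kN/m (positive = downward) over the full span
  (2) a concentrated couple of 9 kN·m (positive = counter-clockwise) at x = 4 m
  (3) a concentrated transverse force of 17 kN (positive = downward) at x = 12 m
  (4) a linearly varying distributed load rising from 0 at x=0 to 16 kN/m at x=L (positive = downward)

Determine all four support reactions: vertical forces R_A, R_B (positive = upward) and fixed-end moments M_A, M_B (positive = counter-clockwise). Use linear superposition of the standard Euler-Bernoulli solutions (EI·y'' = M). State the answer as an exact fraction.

R_A = 67641/640 kN, M_A = 25461/80 kN·m, R_B = 107079/640 kN, M_B = -98617/240 kN·m

Load 1 — uniform load w=8 kN/m over full span:
  R_A = wL/2 = 8·16/2 = 64 kN
  M_A = wL²/12 = 8·16²/12 = 512/3 kN·m
  R_B = wL/2 = 8·16/2 = 64 kN
  M_B = -wL²/12 = -8·16²/12 = -512/3 kN·m
Load 2 — applied couple M₀=9 kN·m at a=4 m (b=L-a=12):
  R_A = 6M₀ab/L³ = 6·9·4·12/16³ = 81/128 kN
  M_A = M₀b(2a-b)/L² = 9·12·(2·4-12)/16² = -27/16 kN·m
  R_B = -6M₀ab/L³ = -6·9·4·12/16³ = -81/128 kN
  M_B = M₀a(2b-a)/L² = 9·4·(2·12-4)/16² = 45/16 kN·m
Load 3 — point force P=17 kN at a=12 m (b=L-a=4):
  R_A = Pb²(3a+b)/L³ = 17·4²·(3·12+4)/16³ = 85/32 kN
  M_A = Pab²/L² = 17·12·4²/16² = 51/4 kN·m
  R_B = Pa²(a+3b)/L³ = 17·12²·(12+3·4)/16³ = 459/32 kN
  M_B = -Pa²b/L² = -17·12²·4/16² = -153/4 kN·m
Load 4 — triangular load w₀=16 kN/m (0→w₀ over full span):
  R_A = 3w₀L/20 = 3·16·16/20 = 192/5 kN
  M_A = w₀L²/30 = 16·16²/30 = 2048/15 kN·m
  R_B = 7w₀L/20 = 7·16·16/20 = 448/5 kN
  M_B = -w₀L²/20 = -16·16²/20 = -1024/5 kN·m
Superposition: R_A = 67641/640 kN, M_A = 25461/80 kN·m, R_B = 107079/640 kN, M_B = -98617/240 kN·m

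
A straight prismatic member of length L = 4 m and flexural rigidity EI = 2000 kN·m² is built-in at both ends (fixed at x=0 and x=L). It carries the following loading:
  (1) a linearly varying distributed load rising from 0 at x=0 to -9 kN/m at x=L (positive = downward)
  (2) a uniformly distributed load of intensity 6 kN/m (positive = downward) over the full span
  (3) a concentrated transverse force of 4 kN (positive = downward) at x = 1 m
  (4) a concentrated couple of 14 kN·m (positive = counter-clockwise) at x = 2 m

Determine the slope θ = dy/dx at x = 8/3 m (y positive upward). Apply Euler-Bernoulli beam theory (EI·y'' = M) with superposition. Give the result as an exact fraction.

θ(8/3) = 13/22500 rad

Load 1 — triangular load w₀=-9 kN/m (0→w₀ over full span):
  θ_1 = -w₀(2x(L-x)(L-2x)(x+2L)+x²(L-x)²)/(120LEI) = -(-9)·(2·(8/3)·(4-(8/3))·(4-2·(8/3))·((8/3)+2·4)+(8/3)²·(4-(8/3))²)/(120·4·2000) = -14/16875 rad
Load 2 — uniform load w=6 kN/m over full span:
  θ_2 = -wx(L-x)(L-2x)/(12EI) = -6·(8/3)·(4-(8/3))·(4-2·(8/3))/(12·2000) = 4/3375 rad
Load 3 — point force P=4 kN at a=1 m (b=L-a=3):
  θ_3 = Pa²(L-x)(2bL-(3b+a)(L-x))/(2L³EI)  [x>a] = 4·1²·(4-(8/3))·(2·3·4-(3·3+1)·(4-(8/3)))/(2·4³·2000) = 1/4500 rad
Load 4 — applied couple M₀=14 kN·m at a=2 m (b=L-a=2):
  θ_4 = (R_Ax²/2 - M_Ax - M₀(x-a))/EI  [x>a] with R_A=21/4, M_A=7/2 = ((21/4)·(8/3)²/2 - (7/2)·(8/3) - 14·((8/3)-2))/2000 = 0 rad
Superposition: θ = Σ θ_i = 13/22500 rad ≈ 0.000578 rad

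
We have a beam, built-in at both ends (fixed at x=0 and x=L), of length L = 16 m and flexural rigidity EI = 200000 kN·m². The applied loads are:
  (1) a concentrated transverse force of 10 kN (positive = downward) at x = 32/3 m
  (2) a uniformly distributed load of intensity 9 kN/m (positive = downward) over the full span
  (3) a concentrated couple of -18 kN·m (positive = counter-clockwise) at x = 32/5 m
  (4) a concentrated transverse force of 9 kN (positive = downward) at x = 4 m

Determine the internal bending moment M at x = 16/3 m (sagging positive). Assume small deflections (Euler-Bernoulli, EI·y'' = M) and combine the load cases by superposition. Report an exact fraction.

M(16/3) = 548737/8100 kN·m

Load 1 — point force P=10 kN at a=32/3 m (b=L-a=16/3):
  M_1 = Pb²(3a+b)x/L³ - Pab²/L²  [x≤a] = 10·(16/3)²·(3·(32/3)+(16/3))·(16/3)/16³ - 10·(32/3)·(16/3)²/16² = 160/81 kN·m
Load 2 — uniform load w=9 kN/m over full span:
  M_2 = wLx/2 - wL²/12 - wx²/2 = 9·16·(16/3)/2 - 9·16²/12 - 9·(16/3)²/2 = 64 kN·m
Load 3 — applied couple M₀=-18 kN·m at a=32/5 m (b=L-a=48/5):
  M_3 = R_Ax - M_A  [x≤a] with R_A=-81/50, M_A=-54/25 = (-81/50)·(16/3) - (-54/25) = -162/25 kN·m
Load 4 — point force P=9 kN at a=4 m (b=L-a=12):
  M_4 = Pa²(a+3b)(L-x)/L³ - Pa²b/L²  [x>a] = 9·4²·(4+3·12)·(16-(16/3))/16³ - 9·4²·12/16² = 33/4 kN·m
Superposition: M = Σ M_i = 548737/8100 kN·m ≈ 67.745309 kN·m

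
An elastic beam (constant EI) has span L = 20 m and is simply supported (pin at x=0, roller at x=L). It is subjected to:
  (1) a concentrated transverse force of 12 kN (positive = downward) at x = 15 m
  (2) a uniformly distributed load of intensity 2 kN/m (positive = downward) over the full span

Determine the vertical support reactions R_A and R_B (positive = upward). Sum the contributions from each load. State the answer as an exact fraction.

Load 1 — point force P=12 kN at a=15 m (b=L-a=5):
  R_A = Pb/L = 12·5/20 = 3 kN
  R_B = Pa/L = 12·15/20 = 9 kN
Load 2 — uniform load w=2 kN/m over full span:
  R_A = wL/2 = 2·20/2 = 20 kN
  R_B = wL/2 = 2·20/2 = 20 kN
Superposition: R_A = 23 kN, R_B = 29 kN

R_A = 23 kN, R_B = 29 kN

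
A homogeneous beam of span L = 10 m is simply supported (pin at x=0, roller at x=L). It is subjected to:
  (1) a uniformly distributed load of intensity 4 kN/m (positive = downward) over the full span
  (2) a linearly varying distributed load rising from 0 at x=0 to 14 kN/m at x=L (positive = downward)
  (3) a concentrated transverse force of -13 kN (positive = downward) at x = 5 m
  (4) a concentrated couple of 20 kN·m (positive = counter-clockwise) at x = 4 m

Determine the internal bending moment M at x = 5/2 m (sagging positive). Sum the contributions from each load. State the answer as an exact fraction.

Load 1 — uniform load w=4 kN/m over full span:
  M_1 = wx(L-x)/2 = 4·(5/2)·(10-(5/2))/2 = 75/2 kN·m
Load 2 — triangular load w₀=14 kN/m (0→w₀ over full span):
  M_2 = w₀Lx/6 - w₀x³/(6L) = 14·10·(5/2)/6 - 14·(5/2)³/(6·10) = 875/16 kN·m
Load 3 — point force P=-13 kN at a=5 m (b=L-a=5):
  M_3 = Pbx/L  [x≤a] = (-13)·5·(5/2)/10 = -65/4 kN·m
Load 4 — applied couple M₀=20 kN·m at a=4 m (b=L-a=6):
  M_4 = M₀x/L  [x≤a] = 20·(5/2)/10 = 5 kN·m
Superposition: M = Σ M_i = 1295/16 kN·m ≈ 80.937500 kN·m

M(5/2) = 1295/16 kN·m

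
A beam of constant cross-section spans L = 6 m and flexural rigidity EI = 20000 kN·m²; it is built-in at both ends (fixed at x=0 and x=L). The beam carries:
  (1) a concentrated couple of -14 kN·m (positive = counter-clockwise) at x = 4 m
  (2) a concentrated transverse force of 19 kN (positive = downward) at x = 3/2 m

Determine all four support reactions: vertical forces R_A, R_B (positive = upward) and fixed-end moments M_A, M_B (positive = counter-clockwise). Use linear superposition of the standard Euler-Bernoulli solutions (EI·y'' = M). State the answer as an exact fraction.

Load 1 — applied couple M₀=-14 kN·m at a=4 m (b=L-a=2):
  R_A = 6M₀ab/L³ = 6·(-14)·4·2/6³ = -28/9 kN
  M_A = M₀b(2a-b)/L² = (-14)·2·(2·4-2)/6² = -14/3 kN·m
  R_B = -6M₀ab/L³ = -6·(-14)·4·2/6³ = 28/9 kN
  M_B = M₀a(2b-a)/L² = (-14)·4·(2·2-4)/6² = 0 kN·m
Load 2 — point force P=19 kN at a=3/2 m (b=L-a=9/2):
  R_A = Pb²(3a+b)/L³ = 19·(9/2)²·(3·(3/2)+(9/2))/6³ = 513/32 kN
  M_A = Pab²/L² = 19·(3/2)·(9/2)²/6² = 513/32 kN·m
  R_B = Pa²(a+3b)/L³ = 19·(3/2)²·((3/2)+3·(9/2))/6³ = 95/32 kN
  M_B = -Pa²b/L² = -19·(3/2)²·(9/2)/6² = -171/32 kN·m
Superposition: R_A = 3721/288 kN, M_A = 1091/96 kN·m, R_B = 1751/288 kN, M_B = -171/32 kN·m

R_A = 3721/288 kN, M_A = 1091/96 kN·m, R_B = 1751/288 kN, M_B = -171/32 kN·m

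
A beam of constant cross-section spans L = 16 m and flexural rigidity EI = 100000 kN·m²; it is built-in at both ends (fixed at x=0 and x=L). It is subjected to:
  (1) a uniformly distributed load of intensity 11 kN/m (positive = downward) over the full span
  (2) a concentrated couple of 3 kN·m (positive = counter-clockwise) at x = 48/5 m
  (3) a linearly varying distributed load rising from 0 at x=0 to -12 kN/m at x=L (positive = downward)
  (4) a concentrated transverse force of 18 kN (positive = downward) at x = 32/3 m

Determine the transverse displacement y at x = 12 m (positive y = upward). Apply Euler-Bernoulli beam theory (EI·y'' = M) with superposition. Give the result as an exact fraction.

y(12) = -874/140625 m

Load 1 — uniform load w=11 kN/m over full span:
  y_1 = -wx²(L-x)²/(24EI) = -11·12²·(16-12)²/(24·100000) = -33/3125 m
Load 2 — applied couple M₀=3 kN·m at a=48/5 m (b=L-a=32/5):
  y_2 = (R_Ax³/6 - M_Ax²/2 - M₀(x-a)²/2)/EI  [x>a] with R_A=27/100, M_A=24/25 = ((27/100)·12³/6 - (24/25)·12²/2 - 3·(12-(48/5))²/2)/100000 = 0 m
Load 3 — triangular load w₀=-12 kN/m (0→w₀ over full span):
  y_3 = -w₀x²(L-x)²(x+2L)/(120LEI) = -(-12)·12²·(16-12)²·(12+2·16)/(120·16·100000) = 99/15625 m
Load 4 — point force P=18 kN at a=32/3 m (b=L-a=16/3):
  y_4 = -Pa²(L-x)²(3bL-(3b+a)(L-x))/(6L³EI)  [x>a] = -18·(32/3)²·(16-12)²·(3·(16/3)·16-(3·(16/3)+(32/3))·(16-12))/(6·16³·100000) = -56/28125 m
Superposition: y = Σ y_i = -874/140625 m ≈ -0.006215 m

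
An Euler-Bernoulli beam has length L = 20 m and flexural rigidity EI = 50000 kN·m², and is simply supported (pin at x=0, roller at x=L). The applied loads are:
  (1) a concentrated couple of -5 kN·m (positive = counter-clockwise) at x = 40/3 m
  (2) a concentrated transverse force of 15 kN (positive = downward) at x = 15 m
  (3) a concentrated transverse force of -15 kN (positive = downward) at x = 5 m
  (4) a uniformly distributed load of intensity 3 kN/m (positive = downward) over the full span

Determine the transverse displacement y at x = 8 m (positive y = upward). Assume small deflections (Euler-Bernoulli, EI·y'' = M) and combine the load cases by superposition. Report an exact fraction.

Load 1 — applied couple M₀=-5 kN·m at a=40/3 m (b=L-a=20/3):
  y_1 = (M₀x³/(6L)+C₁x)/EI  [x≤a] with C₁=M₀(3b²-L²)/(6L)=100/9 = ((-5)·8³/(6·20)+(100/9)·8)/50000 = 38/28125 m
Load 2 — point force P=15 kN at a=15 m (b=L-a=5):
  y_2 = -Pbx(L²-b²-x²)/(6LEI)  [x≤a] = -15·5·8·(20²-5²-8²)/(6·20·50000) = -311/10000 m
Load 3 — point force P=-15 kN at a=5 m (b=L-a=15):
  y_3 = -Pa(L-x)(2Lx-a²-x²)/(6LEI)  [x>a] = -(-15)·5·(20-8)·(2·20·8-5²-8²)/(6·20·50000) = 693/20000 m
Load 4 — uniform load w=3 kN/m over full span:
  y_4 = -wx(L³-2Lx²+x³)/(24EI) = -3·8·(20³-2·20·8²+8³)/(24·50000) = -372/3125 m
Superposition: y = Σ y_i = -4109/36000 m ≈ -0.114139 m

y(8) = -4109/36000 m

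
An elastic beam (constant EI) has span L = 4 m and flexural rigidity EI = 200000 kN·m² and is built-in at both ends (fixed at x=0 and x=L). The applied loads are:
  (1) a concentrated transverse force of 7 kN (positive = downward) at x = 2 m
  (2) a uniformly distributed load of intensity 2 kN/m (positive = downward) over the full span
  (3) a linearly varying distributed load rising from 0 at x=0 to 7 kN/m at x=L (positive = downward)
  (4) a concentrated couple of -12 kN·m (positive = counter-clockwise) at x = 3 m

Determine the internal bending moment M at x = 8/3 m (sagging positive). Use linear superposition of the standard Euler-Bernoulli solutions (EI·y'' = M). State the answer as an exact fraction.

M(8/3) = -2039/1620 kN·m

Load 1 — point force P=7 kN at a=2 m (b=L-a=2):
  M_1 = Pa²(a+3b)(L-x)/L³ - Pa²b/L²  [x>a] = 7·2²·(2+3·2)·(4-(8/3))/4³ - 7·2²·2/4² = 7/6 kN·m
Load 2 — uniform load w=2 kN/m over full span:
  M_2 = wLx/2 - wL²/12 - wx²/2 = 2·4·(8/3)/2 - 2·4²/12 - 2·(8/3)²/2 = 8/9 kN·m
Load 3 — triangular load w₀=7 kN/m (0→w₀ over full span):
  M_3 = 3w₀Lx/20 - w₀L²/30 - w₀x³/(6L) = 3·7·4·(8/3)/20 - 7·4²/30 - 7·(8/3)³/(6·4) = 784/405 kN·m
Load 4 — applied couple M₀=-12 kN·m at a=3 m (b=L-a=1):
  M_4 = R_Ax - M_A  [x≤a] with R_A=-27/8, M_A=-15/4 = (-27/8)·(8/3) - (-15/4) = -21/4 kN·m
Superposition: M = Σ M_i = -2039/1620 kN·m ≈ -1.258642 kN·m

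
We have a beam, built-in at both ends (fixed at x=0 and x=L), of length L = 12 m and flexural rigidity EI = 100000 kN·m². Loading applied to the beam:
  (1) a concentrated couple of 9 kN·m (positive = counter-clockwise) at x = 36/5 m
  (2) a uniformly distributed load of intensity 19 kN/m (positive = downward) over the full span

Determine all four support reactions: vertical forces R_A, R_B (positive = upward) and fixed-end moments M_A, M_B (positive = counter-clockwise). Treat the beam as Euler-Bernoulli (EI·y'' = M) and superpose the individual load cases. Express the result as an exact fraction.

R_A = 2877/25 kN, M_A = 5772/25 kN·m, R_B = 2823/25 kN, M_B = -5673/25 kN·m

Load 1 — applied couple M₀=9 kN·m at a=36/5 m (b=L-a=24/5):
  R_A = 6M₀ab/L³ = 6·9·(36/5)·(24/5)/12³ = 27/25 kN
  M_A = M₀b(2a-b)/L² = 9·(24/5)·(2·(36/5)-(24/5))/12² = 72/25 kN·m
  R_B = -6M₀ab/L³ = -6·9·(36/5)·(24/5)/12³ = -27/25 kN
  M_B = M₀a(2b-a)/L² = 9·(36/5)·(2·(24/5)-(36/5))/12² = 27/25 kN·m
Load 2 — uniform load w=19 kN/m over full span:
  R_A = wL/2 = 19·12/2 = 114 kN
  M_A = wL²/12 = 19·12²/12 = 228 kN·m
  R_B = wL/2 = 19·12/2 = 114 kN
  M_B = -wL²/12 = -19·12²/12 = -228 kN·m
Superposition: R_A = 2877/25 kN, M_A = 5772/25 kN·m, R_B = 2823/25 kN, M_B = -5673/25 kN·m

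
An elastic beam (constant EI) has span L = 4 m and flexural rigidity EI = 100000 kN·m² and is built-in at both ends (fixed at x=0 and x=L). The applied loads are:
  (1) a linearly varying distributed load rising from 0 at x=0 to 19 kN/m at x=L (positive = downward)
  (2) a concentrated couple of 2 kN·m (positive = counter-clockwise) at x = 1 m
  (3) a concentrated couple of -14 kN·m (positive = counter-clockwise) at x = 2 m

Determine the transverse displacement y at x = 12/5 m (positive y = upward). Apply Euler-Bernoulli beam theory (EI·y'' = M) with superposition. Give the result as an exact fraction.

y(12/5) = -25587/390625000 m

Load 1 — triangular load w₀=19 kN/m (0→w₀ over full span):
  y_1 = -w₀x²(L-x)²(x+2L)/(120LEI) = -19·(12/5)²·(4-(12/5))²·((12/5)+2·4)/(120·4·100000) = -2964/48828125 m
Load 2 — applied couple M₀=2 kN·m at a=1 m (b=L-a=3):
  y_2 = (R_Ax³/6 - M_Ax²/2 - M₀(x-a)²/2)/EI  [x>a] with R_A=9/16, M_A=-3/8 = ((9/16)·(12/5)³/6 - (-3/8)·(12/5)²/2 - 2·((12/5)-1)²/2)/100000 = 13/3125000 m
Load 3 — applied couple M₀=-14 kN·m at a=2 m (b=L-a=2):
  y_3 = (R_Ax³/6 - M_Ax²/2 - M₀(x-a)²/2)/EI  [x>a] with R_A=-21/4, M_A=-7/2 = ((-21/4)·(12/5)³/6 - (-7/2)·(12/5)²/2 - (-14)·((12/5)-2)²/2)/100000 = -7/781250 m
Superposition: y = Σ y_i = -25587/390625000 m ≈ -0.000066 m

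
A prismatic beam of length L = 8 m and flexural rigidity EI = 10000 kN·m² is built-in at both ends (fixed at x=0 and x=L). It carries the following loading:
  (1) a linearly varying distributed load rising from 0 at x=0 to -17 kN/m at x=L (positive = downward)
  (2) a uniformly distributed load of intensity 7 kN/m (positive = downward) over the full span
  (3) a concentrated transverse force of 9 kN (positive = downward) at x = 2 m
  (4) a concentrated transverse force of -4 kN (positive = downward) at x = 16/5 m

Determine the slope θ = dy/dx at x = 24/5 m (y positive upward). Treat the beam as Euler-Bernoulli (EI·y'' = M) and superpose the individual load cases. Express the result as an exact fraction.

θ(24/5) = 2169/15625000 rad

Load 1 — triangular load w₀=-17 kN/m (0→w₀ over full span):
  θ_1 = -w₀(2x(L-x)(L-2x)(x+2L)+x²(L-x)²)/(120LEI) = -(-17)·(2·(24/5)·(8-(24/5))·(8-2·(24/5))·((24/5)+2·8)+(24/5)²·(8-(24/5))²)/(120·8·10000) = -544/390625 rad
Load 2 — uniform load w=7 kN/m over full span:
  θ_2 = -wx(L-x)(L-2x)/(12EI) = -7·(24/5)·(8-(24/5))·(8-2·(24/5))/(12·10000) = 112/78125 rad
Load 3 — point force P=9 kN at a=2 m (b=L-a=6):
  θ_3 = Pa²(L-x)(2bL-(3b+a)(L-x))/(2L³EI)  [x>a] = 9·2²·(8-(24/5))·(2·6·8-(3·6+2)·(8-(24/5)))/(2·8³·10000) = 9/25000 rad
Load 4 — point force P=-4 kN at a=16/5 m (b=L-a=24/5):
  θ_4 = Pa²(L-x)(2bL-(3b+a)(L-x))/(2L³EI)  [x>a] = (-4)·(16/5)²·(8-(24/5))·(2·(24/5)·8-(3·(24/5)+(16/5))·(8-(24/5)))/(2·8³·10000) = -512/1953125 rad
Superposition: θ = Σ θ_i = 2169/15625000 rad ≈ 0.000139 rad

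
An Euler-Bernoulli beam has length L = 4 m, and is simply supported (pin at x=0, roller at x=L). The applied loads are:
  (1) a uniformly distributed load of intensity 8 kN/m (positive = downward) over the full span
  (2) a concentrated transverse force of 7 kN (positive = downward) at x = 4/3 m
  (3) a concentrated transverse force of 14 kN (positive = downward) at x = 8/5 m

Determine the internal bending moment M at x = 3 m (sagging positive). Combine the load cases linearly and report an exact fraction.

M(3) = 299/15 kN·m

Load 1 — uniform load w=8 kN/m over full span:
  M_1 = wx(L-x)/2 = 8·3·(4-3)/2 = 12 kN·m
Load 2 — point force P=7 kN at a=4/3 m (b=L-a=8/3):
  M_2 = Pa(L-x)/L  [x>a] = 7·(4/3)·(4-3)/4 = 7/3 kN·m
Load 3 — point force P=14 kN at a=8/5 m (b=L-a=12/5):
  M_3 = Pa(L-x)/L  [x>a] = 14·(8/5)·(4-3)/4 = 28/5 kN·m
Superposition: M = Σ M_i = 299/15 kN·m ≈ 19.933333 kN·m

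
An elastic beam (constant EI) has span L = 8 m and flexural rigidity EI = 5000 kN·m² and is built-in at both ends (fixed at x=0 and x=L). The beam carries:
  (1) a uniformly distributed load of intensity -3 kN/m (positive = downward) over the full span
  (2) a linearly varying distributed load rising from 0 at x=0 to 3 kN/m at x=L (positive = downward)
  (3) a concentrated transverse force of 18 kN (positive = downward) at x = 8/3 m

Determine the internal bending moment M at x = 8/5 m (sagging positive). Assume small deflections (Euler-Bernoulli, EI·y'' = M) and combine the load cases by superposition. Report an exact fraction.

Load 1 — uniform load w=-3 kN/m over full span:
  M_1 = wLx/2 - wL²/12 - wx²/2 = (-3)·8·(8/5)/2 - (-3)·8²/12 - (-3)·(8/5)²/2 = 16/25 kN·m
Load 2 — triangular load w₀=3 kN/m (0→w₀ over full span):
  M_2 = 3w₀Lx/20 - w₀L²/30 - w₀x³/(6L) = 3·3·8·(8/5)/20 - 3·8²/30 - 3·(8/5)³/(6·8) = -112/125 kN·m
Load 3 — point force P=18 kN at a=8/3 m (b=L-a=16/3):
  M_3 = Pb²(3a+b)x/L³ - Pab²/L²  [x≤a] = 18·(16/3)²·(3·(8/3)+(16/3))·(8/5)/8³ - 18·(8/3)·(16/3)²/8² = 0 kN·m
Superposition: M = Σ M_i = -32/125 kN·m ≈ -0.256000 kN·m

M(8/5) = -32/125 kN·m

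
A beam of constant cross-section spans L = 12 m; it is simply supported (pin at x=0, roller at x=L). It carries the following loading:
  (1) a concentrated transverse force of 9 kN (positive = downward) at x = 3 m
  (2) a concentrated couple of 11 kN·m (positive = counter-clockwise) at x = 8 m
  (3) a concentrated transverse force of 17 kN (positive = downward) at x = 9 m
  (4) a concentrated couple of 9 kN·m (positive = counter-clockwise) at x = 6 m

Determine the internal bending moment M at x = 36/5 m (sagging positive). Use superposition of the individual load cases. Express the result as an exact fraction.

Load 1 — point force P=9 kN at a=3 m (b=L-a=9):
  M_1 = Pa(L-x)/L  [x>a] = 9·3·(12-(36/5))/12 = 54/5 kN·m
Load 2 — applied couple M₀=11 kN·m at a=8 m (b=L-a=4):
  M_2 = M₀x/L  [x≤a] = 11·(36/5)/12 = 33/5 kN·m
Load 3 — point force P=17 kN at a=9 m (b=L-a=3):
  M_3 = Pbx/L  [x≤a] = 17·3·(36/5)/12 = 153/5 kN·m
Load 4 — applied couple M₀=9 kN·m at a=6 m (b=L-a=6):
  M_4 = M₀x/L - M₀  [x>a] = 9·(36/5)/12 - 9 = -18/5 kN·m
Superposition: M = Σ M_i = 222/5 kN·m ≈ 44.400000 kN·m

M(36/5) = 222/5 kN·m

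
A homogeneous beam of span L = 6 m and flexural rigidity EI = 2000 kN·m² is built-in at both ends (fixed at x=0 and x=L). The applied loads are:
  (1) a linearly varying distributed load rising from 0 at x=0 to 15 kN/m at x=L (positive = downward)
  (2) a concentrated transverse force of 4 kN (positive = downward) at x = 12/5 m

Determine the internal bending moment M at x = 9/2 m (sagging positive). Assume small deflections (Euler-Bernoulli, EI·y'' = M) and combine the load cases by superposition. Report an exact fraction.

M(9/2) = 18357/4000 kN·m

Load 1 — triangular load w₀=15 kN/m (0→w₀ over full span):
  M_1 = 3w₀Lx/20 - w₀L²/30 - w₀x³/(6L) = 3·15·6·(9/2)/20 - 15·6²/30 - 15·(9/2)³/(6·6) = 153/32 kN·m
Load 2 — point force P=4 kN at a=12/5 m (b=L-a=18/5):
  M_2 = Pa²(a+3b)(L-x)/L³ - Pa²b/L²  [x>a] = 4·(12/5)²·((12/5)+3·(18/5))·(6-(9/2))/6³ - 4·(12/5)²·(18/5)/6² = -24/125 kN·m
Superposition: M = Σ M_i = 18357/4000 kN·m ≈ 4.589250 kN·m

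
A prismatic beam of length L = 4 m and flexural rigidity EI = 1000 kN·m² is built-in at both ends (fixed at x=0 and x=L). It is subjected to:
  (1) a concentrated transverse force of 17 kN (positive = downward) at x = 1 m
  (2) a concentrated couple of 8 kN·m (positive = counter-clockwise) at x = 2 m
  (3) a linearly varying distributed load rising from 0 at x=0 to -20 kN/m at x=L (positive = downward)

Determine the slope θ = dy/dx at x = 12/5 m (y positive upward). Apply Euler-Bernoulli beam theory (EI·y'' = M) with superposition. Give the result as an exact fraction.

θ(12/5) = 73/250000 rad

Load 1 — point force P=17 kN at a=1 m (b=L-a=3):
  θ_1 = Pa²(L-x)(2bL-(3b+a)(L-x))/(2L³EI)  [x>a] = 17·1²·(4-(12/5))·(2·3·4-(3·3+1)·(4-(12/5)))/(2·4³·1000) = 17/10000 rad
Load 2 — applied couple M₀=8 kN·m at a=2 m (b=L-a=2):
  θ_2 = (R_Ax²/2 - M_Ax - M₀(x-a))/EI  [x>a] with R_A=3, M_A=2 = (3·(12/5)²/2 - 2·(12/5) - 8·((12/5)-2))/1000 = 2/3125 rad
Load 3 — triangular load w₀=-20 kN/m (0→w₀ over full span):
  θ_3 = -w₀(2x(L-x)(L-2x)(x+2L)+x²(L-x)²)/(120LEI) = -(-20)·(2·(12/5)·(4-(12/5))·(4-2·(12/5))·((12/5)+2·4)+(12/5)²·(4-(12/5))²)/(120·4·1000) = -32/15625 rad
Superposition: θ = Σ θ_i = 73/250000 rad ≈ 0.000292 rad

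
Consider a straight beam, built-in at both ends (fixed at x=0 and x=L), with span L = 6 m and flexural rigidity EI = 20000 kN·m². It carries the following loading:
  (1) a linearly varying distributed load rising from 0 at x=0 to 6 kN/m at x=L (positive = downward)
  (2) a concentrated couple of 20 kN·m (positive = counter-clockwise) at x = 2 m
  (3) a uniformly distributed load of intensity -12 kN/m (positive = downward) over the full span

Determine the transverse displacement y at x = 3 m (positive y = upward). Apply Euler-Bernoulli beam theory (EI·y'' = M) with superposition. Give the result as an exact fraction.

Load 1 — triangular load w₀=6 kN/m (0→w₀ over full span):
  y_1 = -w₀x²(L-x)²(x+2L)/(120LEI) = -6·3²·(6-3)²·(3+2·6)/(120·6·20000) = -81/160000 m
Load 2 — applied couple M₀=20 kN·m at a=2 m (b=L-a=4):
  y_2 = (R_Ax³/6 - M_Ax²/2 - M₀(x-a)²/2)/EI  [x>a] with R_A=40/9, M_A=0 = ((40/9)·3³/6 - 0·3²/2 - 20·(3-2)²/2)/20000 = 1/2000 m
Load 3 — uniform load w=-12 kN/m over full span:
  y_3 = -wx²(L-x)²/(24EI) = -(-12)·3²·(6-3)²/(24·20000) = 81/40000 m
Superposition: y = Σ y_i = 323/160000 m ≈ 0.002019 m

y(3) = 323/160000 m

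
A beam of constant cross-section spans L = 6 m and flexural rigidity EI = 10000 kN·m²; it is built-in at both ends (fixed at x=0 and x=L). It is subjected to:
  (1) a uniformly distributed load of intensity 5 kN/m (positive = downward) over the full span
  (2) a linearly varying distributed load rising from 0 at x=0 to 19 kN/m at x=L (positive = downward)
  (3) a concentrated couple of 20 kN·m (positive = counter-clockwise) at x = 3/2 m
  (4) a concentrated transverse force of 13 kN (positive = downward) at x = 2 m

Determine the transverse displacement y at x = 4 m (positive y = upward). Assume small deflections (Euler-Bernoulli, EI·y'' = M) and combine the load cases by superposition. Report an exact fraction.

y(4) = -32333/8100000 m

Load 1 — uniform load w=5 kN/m over full span:
  y_1 = -wx²(L-x)²/(24EI) = -5·4²·(6-4)²/(24·10000) = -1/750 m
Load 2 — triangular load w₀=19 kN/m (0→w₀ over full span):
  y_2 = -w₀x²(L-x)²(x+2L)/(120LEI) = -19·4²·(6-4)²·(4+2·6)/(120·6·10000) = -76/28125 m
Load 3 — applied couple M₀=20 kN·m at a=3/2 m (b=L-a=9/2):
  y_3 = (R_Ax³/6 - M_Ax²/2 - M₀(x-a)²/2)/EI  [x>a] with R_A=15/4, M_A=-15/4 = ((15/4)·4³/6 - (-15/4)·4²/2 - 20·(4-(3/2))²/2)/10000 = 3/4000 m
Load 4 — point force P=13 kN at a=2 m (b=L-a=4):
  y_4 = -Pa²(L-x)²(3bL-(3b+a)(L-x))/(6L³EI)  [x>a] = -13·2²·(6-4)²·(3·4·6-(3·4+2)·(6-4))/(6·6³·10000) = -143/202500 m
Superposition: y = Σ y_i = -32333/8100000 m ≈ -0.003992 m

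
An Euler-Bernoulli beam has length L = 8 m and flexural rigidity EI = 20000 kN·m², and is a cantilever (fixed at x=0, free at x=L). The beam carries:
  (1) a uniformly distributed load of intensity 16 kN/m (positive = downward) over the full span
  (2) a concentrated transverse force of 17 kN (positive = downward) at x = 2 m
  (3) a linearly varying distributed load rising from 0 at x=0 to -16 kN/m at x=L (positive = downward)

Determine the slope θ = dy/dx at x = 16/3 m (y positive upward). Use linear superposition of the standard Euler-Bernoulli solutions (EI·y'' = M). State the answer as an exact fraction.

θ(16/3) = -45091/2430000 rad

Load 1 — uniform load w=16 kN/m over full span:
  θ_1 = -wx(x²-3Lx+3L²)/(6EI) = -16·(16/3)·((16/3)²-3·8·(16/3)+3·8²)/(6·20000) = -3328/50625 rad
Load 2 — point force P=17 kN at a=2 m (b=L-a=6):
  θ_2 = -Pa²/(2EI)  [x>a] = -17·2²/(2·20000) = -17/10000 rad
Load 3 — triangular load w₀=-16 kN/m (0→w₀ over full span):
  θ_3 = (w₀Lx²/4-w₀L²x/3-w₀x⁴/(24L))/EI = ((-16)·8·(16/3)²/4-(-16)·8²·(16/3)/3-(-16)·(16/3)⁴/(24·8))/20000 = 7424/151875 rad
Superposition: θ = Σ θ_i = -45091/2430000 rad ≈ -0.018556 rad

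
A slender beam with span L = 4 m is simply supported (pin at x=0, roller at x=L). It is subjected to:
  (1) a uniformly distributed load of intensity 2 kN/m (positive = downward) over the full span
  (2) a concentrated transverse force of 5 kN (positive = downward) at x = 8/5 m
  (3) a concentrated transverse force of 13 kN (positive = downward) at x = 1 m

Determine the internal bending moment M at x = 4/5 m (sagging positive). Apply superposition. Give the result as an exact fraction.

M(4/5) = 319/25 kN·m

Load 1 — uniform load w=2 kN/m over full span:
  M_1 = wx(L-x)/2 = 2·(4/5)·(4-(4/5))/2 = 64/25 kN·m
Load 2 — point force P=5 kN at a=8/5 m (b=L-a=12/5):
  M_2 = Pbx/L  [x≤a] = 5·(12/5)·(4/5)/4 = 12/5 kN·m
Load 3 — point force P=13 kN at a=1 m (b=L-a=3):
  M_3 = Pbx/L  [x≤a] = 13·3·(4/5)/4 = 39/5 kN·m
Superposition: M = Σ M_i = 319/25 kN·m ≈ 12.760000 kN·m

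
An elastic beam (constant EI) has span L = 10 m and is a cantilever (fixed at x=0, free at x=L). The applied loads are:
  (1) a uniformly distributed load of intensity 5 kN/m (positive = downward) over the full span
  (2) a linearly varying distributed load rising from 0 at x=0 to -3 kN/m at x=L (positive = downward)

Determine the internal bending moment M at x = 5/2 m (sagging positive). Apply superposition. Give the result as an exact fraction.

Load 1 — uniform load w=5 kN/m over full span:
  M_1 = -w(L-x)²/2 = -5·(10-(5/2))²/2 = -1125/8 kN·m
Load 2 — triangular load w₀=-3 kN/m (0→w₀ over full span):
  M_2 = w₀Lx/2 - w₀L²/3 - w₀x³/(6L) = (-3)·10·(5/2)/2 - (-3)·10²/3 - (-3)·(5/2)³/(6·10) = 2025/32 kN·m
Superposition: M = Σ M_i = -2475/32 kN·m ≈ -77.343750 kN·m

M(5/2) = -2475/32 kN·m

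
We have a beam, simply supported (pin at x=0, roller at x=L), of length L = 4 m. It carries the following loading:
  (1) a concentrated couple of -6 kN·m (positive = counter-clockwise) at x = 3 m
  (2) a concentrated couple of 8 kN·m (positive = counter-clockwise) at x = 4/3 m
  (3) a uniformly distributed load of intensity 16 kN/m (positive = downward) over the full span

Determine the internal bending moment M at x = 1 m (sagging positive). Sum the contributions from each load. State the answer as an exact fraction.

Load 1 — applied couple M₀=-6 kN·m at a=3 m (b=L-a=1):
  M_1 = M₀x/L  [x≤a] = (-6)·1/4 = -3/2 kN·m
Load 2 — applied couple M₀=8 kN·m at a=4/3 m (b=L-a=8/3):
  M_2 = M₀x/L  [x≤a] = 8·1/4 = 2 kN·m
Load 3 — uniform load w=16 kN/m over full span:
  M_3 = wx(L-x)/2 = 16·1·(4-1)/2 = 24 kN·m
Superposition: M = Σ M_i = 49/2 kN·m ≈ 24.500000 kN·m

M(1) = 49/2 kN·m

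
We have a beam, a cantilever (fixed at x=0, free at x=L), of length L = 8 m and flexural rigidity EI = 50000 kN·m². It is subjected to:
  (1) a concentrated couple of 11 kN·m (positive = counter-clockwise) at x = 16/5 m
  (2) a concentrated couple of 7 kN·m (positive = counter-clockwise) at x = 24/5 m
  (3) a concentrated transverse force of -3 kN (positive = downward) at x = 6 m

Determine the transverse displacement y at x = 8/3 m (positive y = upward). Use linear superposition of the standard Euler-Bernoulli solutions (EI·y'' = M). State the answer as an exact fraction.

Load 1 — applied couple M₀=11 kN·m at a=16/5 m (b=L-a=24/5):
  y_1 = M₀x²/(2EI)  [x≤a] = 11·(8/3)²/(2·50000) = 22/28125 m
Load 2 — applied couple M₀=7 kN·m at a=24/5 m (b=L-a=16/5):
  y_2 = M₀x²/(2EI)  [x≤a] = 7·(8/3)²/(2·50000) = 14/28125 m
Load 3 — point force P=-3 kN at a=6 m (b=L-a=2):
  y_3 = -Px²(3a-x)/(6EI)  [x≤a] = -(-3)·(8/3)²·(3·6-(8/3))/(6·50000) = 92/84375 m
Superposition: y = Σ y_i = 8/3375 m ≈ 0.002370 m

y(8/3) = 8/3375 m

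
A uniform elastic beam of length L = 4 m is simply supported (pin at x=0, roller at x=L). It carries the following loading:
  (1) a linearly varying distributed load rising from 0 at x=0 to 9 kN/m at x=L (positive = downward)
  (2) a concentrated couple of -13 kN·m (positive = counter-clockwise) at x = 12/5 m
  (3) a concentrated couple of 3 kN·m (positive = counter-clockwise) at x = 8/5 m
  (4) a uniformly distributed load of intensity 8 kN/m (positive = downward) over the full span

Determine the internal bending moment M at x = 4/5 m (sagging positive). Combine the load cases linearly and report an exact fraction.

M(4/5) = 1606/125 kN·m

Load 1 — triangular load w₀=9 kN/m (0→w₀ over full span):
  M_1 = w₀Lx/6 - w₀x³/(6L) = 9·4·(4/5)/6 - 9·(4/5)³/(6·4) = 576/125 kN·m
Load 2 — applied couple M₀=-13 kN·m at a=12/5 m (b=L-a=8/5):
  M_2 = M₀x/L  [x≤a] = (-13)·(4/5)/4 = -13/5 kN·m
Load 3 — applied couple M₀=3 kN·m at a=8/5 m (b=L-a=12/5):
  M_3 = M₀x/L  [x≤a] = 3·(4/5)/4 = 3/5 kN·m
Load 4 — uniform load w=8 kN/m over full span:
  M_4 = wx(L-x)/2 = 8·(4/5)·(4-(4/5))/2 = 256/25 kN·m
Superposition: M = Σ M_i = 1606/125 kN·m ≈ 12.848000 kN·m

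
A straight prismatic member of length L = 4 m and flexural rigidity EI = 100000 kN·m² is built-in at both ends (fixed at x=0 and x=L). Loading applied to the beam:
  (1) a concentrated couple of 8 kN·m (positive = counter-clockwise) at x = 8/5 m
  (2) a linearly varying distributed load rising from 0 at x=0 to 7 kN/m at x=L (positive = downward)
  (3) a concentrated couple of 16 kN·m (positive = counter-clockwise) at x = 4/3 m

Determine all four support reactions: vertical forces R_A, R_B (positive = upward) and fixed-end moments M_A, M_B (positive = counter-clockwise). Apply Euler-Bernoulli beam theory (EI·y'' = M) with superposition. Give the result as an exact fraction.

Load 1 — applied couple M₀=8 kN·m at a=8/5 m (b=L-a=12/5):
  R_A = 6M₀ab/L³ = 6·8·(8/5)·(12/5)/4³ = 72/25 kN
  M_A = M₀b(2a-b)/L² = 8·(12/5)·(2·(8/5)-(12/5))/4² = 24/25 kN·m
  R_B = -6M₀ab/L³ = -6·8·(8/5)·(12/5)/4³ = -72/25 kN
  M_B = M₀a(2b-a)/L² = 8·(8/5)·(2·(12/5)-(8/5))/4² = 64/25 kN·m
Load 2 — triangular load w₀=7 kN/m (0→w₀ over full span):
  R_A = 3w₀L/20 = 3·7·4/20 = 21/5 kN
  M_A = w₀L²/30 = 7·4²/30 = 56/15 kN·m
  R_B = 7w₀L/20 = 7·7·4/20 = 49/5 kN
  M_B = -w₀L²/20 = -7·4²/20 = -28/5 kN·m
Load 3 — applied couple M₀=16 kN·m at a=4/3 m (b=L-a=8/3):
  R_A = 6M₀ab/L³ = 6·16·(4/3)·(8/3)/4³ = 16/3 kN
  M_A = M₀b(2a-b)/L² = 16·(8/3)·(2·(4/3)-(8/3))/4² = 0 kN·m
  R_B = -6M₀ab/L³ = -6·16·(4/3)·(8/3)/4³ = -16/3 kN
  M_B = M₀a(2b-a)/L² = 16·(4/3)·(2·(8/3)-(4/3))/4² = 16/3 kN·m
Superposition: R_A = 931/75 kN, M_A = 352/75 kN·m, R_B = 119/75 kN, M_B = 172/75 kN·m

R_A = 931/75 kN, M_A = 352/75 kN·m, R_B = 119/75 kN, M_B = 172/75 kN·m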